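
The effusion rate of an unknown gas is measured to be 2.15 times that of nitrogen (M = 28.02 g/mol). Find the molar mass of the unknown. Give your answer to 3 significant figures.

Using Graham's law: rate_X/rate_N₂ = √(M_N₂/M_X).
2.15 = √(28.02/M_X)
M_X = 28.02 / 2.15² = 28.02 / 4.622 = 6.06 g/mol

6.06 g/mol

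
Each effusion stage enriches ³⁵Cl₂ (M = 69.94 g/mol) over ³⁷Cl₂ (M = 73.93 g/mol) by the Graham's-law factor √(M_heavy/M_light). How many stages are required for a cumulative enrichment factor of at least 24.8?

116

Per stage α = (73.93/69.94)^(1/2) = 1.05705^0.5, giving ln α = 0.02774.
Need α^N ≥ 24.8 ⇒ N ≥ ln(24.8) / ln α = 3.211 / 0.02774 = 115.75.
Rounding up, N = 116 stages.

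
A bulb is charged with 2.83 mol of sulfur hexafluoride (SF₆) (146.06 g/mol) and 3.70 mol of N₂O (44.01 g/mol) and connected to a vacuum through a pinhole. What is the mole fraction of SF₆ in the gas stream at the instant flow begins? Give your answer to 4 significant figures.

Effusion rate of each component ∝ n_i/√M_i (partial pressure × 1/√M).
x_SF₆(eff) = (n_SF₆/√M_SF₆) / (n_SF₆/√M_SF₆ + n_N₂O/√M_N₂O)
= (2.83/√146.06) / (2.83/√146.06 + 3.70/√44.01) = 0.2342/(0.2342 + 0.5577) = 0.2957.

0.2957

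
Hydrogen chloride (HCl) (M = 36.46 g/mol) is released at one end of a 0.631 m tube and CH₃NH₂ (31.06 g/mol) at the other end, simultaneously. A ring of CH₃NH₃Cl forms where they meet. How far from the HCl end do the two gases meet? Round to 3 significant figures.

In equal time, each gas travels a distance ∝ its rate ∝ 1/√M, so d_HCl/d_CH₃NH₂ = √(M_CH₃NH₂/M_HCl) = √(31.06/36.46) = 0.9230.
With d_HCl + d_CH₃NH₂ = 0.631 m, d_CH₃NH₂ = 0.631/(1 + 0.9230) = 0.3281 m.
d_HCl = 0.631 − 0.3281 = 0.303 m.

0.303 m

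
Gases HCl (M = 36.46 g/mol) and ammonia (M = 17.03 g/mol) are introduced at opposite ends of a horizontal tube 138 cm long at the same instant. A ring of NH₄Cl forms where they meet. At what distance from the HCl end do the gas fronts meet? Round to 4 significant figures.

56.02 cm

Graham's law gives d_HCl/d_NH₃ = rate_HCl/rate_NH₃ = √(M_NH₃/M_HCl) = √(17.03/36.46) = 0.6834.
With d_HCl + d_NH₃ = 138 cm, d_NH₃ = 138/(1 + 0.6834) = 81.98 cm.
d_HCl = 138 − 81.98 = 56.02 cm.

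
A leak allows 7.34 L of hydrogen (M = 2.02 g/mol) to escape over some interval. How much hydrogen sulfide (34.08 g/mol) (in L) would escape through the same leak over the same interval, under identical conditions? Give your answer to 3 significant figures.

From Graham's law, rate_H₂S/rate_H₂ = √(M_H₂/M_H₂S) = √(2.02/34.08) = √0.05927 = 0.2435.
So the volume for H₂S is 7.34 × 0.2435 = 1.79 L.

1.79 L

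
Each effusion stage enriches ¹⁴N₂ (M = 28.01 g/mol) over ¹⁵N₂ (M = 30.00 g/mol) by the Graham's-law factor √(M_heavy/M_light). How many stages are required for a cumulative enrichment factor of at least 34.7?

104

Single-stage factor α = √(30.00/28.01), so ln α = ½ ln(1.07105) = 0.03432.
Need α^N ≥ 34.7 ⇒ N ≥ ln(34.7) / ln α = 3.547 / 0.03432 = 103.35.
Minimum whole number of stages: N = 104.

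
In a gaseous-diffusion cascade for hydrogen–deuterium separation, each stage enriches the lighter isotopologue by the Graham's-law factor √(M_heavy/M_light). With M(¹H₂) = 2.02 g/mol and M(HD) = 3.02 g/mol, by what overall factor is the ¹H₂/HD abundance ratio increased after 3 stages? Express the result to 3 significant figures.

After 3 stages the ratio has grown by (√(3.02/2.02))^3 = (3.02/2.02)^(3/2).
= 1.49505^(3/2) = 1.83.

1.83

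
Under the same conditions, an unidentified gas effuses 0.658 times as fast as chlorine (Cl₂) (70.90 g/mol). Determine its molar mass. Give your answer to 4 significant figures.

Graham's law gives rate_X/rate_Cl₂ = √(M_Cl₂/M_X).
0.658 = √(70.90/M_X)
M_X = 70.90 / 0.658² = 70.90 / 0.4330 = 163.8 g/mol

163.8 g/mol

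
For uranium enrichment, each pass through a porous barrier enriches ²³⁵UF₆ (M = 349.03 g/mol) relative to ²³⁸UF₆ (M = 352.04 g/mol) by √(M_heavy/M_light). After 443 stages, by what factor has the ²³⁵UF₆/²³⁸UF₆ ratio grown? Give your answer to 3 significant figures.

Each stage multiplies the ratio by α = √(352.04/349.03), so after 443 stages the overall factor is α^443 = (352.04/349.03)^(443/2).
= 1.00862^(443/2) = 6.70.

6.70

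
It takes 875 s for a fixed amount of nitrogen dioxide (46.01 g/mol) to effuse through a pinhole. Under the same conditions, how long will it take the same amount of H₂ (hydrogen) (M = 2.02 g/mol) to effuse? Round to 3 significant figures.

183 s

Using Graham's law: t_H₂/t_NO₂ = √(M_H₂/M_NO₂) = √(2.02/46.01) = √0.04390 = 0.2095.
So the time for H₂ is 875 × 0.2095 = 183 s.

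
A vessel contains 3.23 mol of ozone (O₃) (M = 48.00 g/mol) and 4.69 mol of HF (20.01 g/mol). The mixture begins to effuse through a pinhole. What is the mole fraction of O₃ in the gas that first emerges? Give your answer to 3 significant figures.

Each component's effusion rate ∝ (its partial pressure)·(1/√M) ∝ n_i/√M_i.
So x_O₃ in the escaping gas = (n_O₃/√M_O₃) / Σ(n_i/√M_i)
= (3.23/√48.00) / (3.23/√48.00 + 4.69/√20.01) = 0.4662/(0.4662 + 1.048) = 0.308.

0.308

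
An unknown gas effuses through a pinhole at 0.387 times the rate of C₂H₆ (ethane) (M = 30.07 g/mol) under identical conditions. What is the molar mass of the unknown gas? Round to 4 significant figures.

200.8 g/mol

Since effusion rate ∝ 1/√M, rate_X/rate_C₂H₆ = √(M_C₂H₆/M_X).
0.387 = √(30.07/M_X)
M_X = 30.07 / 0.387² = 30.07 / 0.1498 = 200.8 g/mol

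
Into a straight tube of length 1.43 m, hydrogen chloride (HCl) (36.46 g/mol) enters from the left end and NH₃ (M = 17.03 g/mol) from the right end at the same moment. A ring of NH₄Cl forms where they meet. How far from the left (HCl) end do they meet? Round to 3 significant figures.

Distances travelled in equal time are proportional to diffusion rates, so d_HCl/d_NH₃ = √(M_NH₃/M_HCl) = √(17.03/36.46) = 0.6834.
With d_HCl + d_NH₃ = 1.43 m, d_NH₃ = 1.43/(1 + 0.6834) = 0.8495 m.
d_HCl = 1.43 − 0.8495 = 0.581 m.

0.581 m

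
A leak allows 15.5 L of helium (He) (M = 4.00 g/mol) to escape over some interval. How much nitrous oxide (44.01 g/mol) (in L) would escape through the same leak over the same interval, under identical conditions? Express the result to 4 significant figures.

Since effusion rate ∝ 1/√M, rate_N₂O/rate_He = √(M_He/M_N₂O) = √(4.00/44.01) = √0.09089 = 0.3015.
So the volume for N₂O is 15.5 × 0.3015 = 4.673 L.

4.673 L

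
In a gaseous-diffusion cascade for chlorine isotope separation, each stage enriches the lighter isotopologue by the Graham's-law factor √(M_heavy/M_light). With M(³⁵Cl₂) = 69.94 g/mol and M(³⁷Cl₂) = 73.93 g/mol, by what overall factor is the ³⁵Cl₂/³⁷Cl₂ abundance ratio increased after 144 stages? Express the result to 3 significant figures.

After 144 stages the ratio has grown by (√(73.93/69.94))^144 = (73.93/69.94)^(144/2).
= 1.05705^72 = 54.3.

54.3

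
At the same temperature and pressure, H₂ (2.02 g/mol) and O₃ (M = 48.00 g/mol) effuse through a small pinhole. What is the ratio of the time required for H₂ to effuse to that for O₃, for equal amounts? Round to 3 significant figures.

0.205

Since effusion rate ∝ 1/√M, t_H₂/t_O₃ = √(M_H₂/M_O₃) = √(2.02/48.00) = √0.04208 = 0.205.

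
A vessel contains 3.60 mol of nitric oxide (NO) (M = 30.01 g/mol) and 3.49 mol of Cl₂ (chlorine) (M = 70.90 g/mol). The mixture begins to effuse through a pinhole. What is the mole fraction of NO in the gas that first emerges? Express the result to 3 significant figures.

0.613

The effusion rate of species i is ∝ p_i/√M_i ∝ n_i/√M_i.
So x_NO in the escaping gas = (n_NO/√M_NO) / Σ(n_i/√M_i)
= (3.60/√30.01) / (3.60/√30.01 + 3.49/√70.90) = 0.6572/(0.6572 + 0.4145) = 0.613.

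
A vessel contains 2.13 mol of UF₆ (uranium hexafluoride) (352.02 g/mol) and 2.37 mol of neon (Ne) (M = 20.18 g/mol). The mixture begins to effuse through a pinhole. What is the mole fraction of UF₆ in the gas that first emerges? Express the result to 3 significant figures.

0.177

Each component's effusion rate ∝ (its partial pressure)·(1/√M) ∝ n_i/√M_i.
Mole fraction of UF₆ in the effusate = (n_UF₆/√M_UF₆) / (n_UF₆/√M_UF₆ + n_Ne/√M_Ne)
= (2.13/√352.02) / (2.13/√352.02 + 2.37/√20.18) = 0.1135/(0.1135 + 0.5276) = 0.177.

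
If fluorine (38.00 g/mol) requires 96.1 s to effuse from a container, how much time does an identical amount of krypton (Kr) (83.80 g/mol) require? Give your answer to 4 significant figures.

142.7 s

Graham's law gives t_Kr/t_F₂ = √(M_Kr/M_F₂) = √(83.80/38.00) = √2.205 = 1.485.
So the time for Kr is 96.1 × 1.485 = 142.7 s.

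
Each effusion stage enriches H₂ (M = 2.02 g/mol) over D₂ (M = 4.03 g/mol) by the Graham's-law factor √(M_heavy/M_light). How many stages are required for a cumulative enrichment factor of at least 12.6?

With α = √(4.03/2.02) per stage, ln α = ½ ln(1.99505) = 0.3453.
Need α^N ≥ 12.6 ⇒ N ≥ ln(12.6) / ln α = 2.534 / 0.3453 = 7.34.
Minimum whole number of stages: N = 8.

8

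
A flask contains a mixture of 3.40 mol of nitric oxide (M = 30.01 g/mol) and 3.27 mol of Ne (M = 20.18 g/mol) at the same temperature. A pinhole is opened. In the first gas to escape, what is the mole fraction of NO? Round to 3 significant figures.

0.460

The effusion rate of species i is ∝ p_i/√M_i ∝ n_i/√M_i.
Mole fraction of NO in the effusate = (n_NO/√M_NO) / (n_NO/√M_NO + n_Ne/√M_Ne)
= (3.40/√30.01) / (3.40/√30.01 + 3.27/√20.18) = 0.6206/(0.6206 + 0.7279) = 0.460.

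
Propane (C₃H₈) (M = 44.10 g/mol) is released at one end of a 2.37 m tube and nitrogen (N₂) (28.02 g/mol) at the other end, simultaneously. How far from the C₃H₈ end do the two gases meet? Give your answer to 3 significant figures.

Distances travelled in equal time are proportional to diffusion rates, so d_C₃H₈/d_N₂ = √(M_N₂/M_C₃H₈) = √(28.02/44.10) = 0.7971.
With d_C₃H₈ + d_N₂ = 2.37 m, d_N₂ = 2.37/(1 + 0.7971) = 1.319 m.
d_C₃H₈ = 2.37 − 1.319 = 1.05 m.

1.05 m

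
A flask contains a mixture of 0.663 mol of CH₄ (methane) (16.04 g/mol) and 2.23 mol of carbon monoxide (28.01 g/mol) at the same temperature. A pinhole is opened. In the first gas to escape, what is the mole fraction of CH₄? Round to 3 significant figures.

0.282

The effusion rate of species i is ∝ p_i/√M_i ∝ n_i/√M_i.
x_CH₄(eff) = (n_CH₄/√M_CH₄) / (n_CH₄/√M_CH₄ + n_CO/√M_CO)
= (0.663/√16.04) / (0.663/√16.04 + 2.23/√28.01) = 0.1655/(0.1655 + 0.4214) = 0.282.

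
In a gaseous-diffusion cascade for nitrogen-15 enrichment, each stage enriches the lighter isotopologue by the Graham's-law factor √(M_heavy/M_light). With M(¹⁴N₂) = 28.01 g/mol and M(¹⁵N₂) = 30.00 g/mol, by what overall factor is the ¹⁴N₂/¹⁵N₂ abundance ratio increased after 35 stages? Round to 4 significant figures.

After 35 stages the ratio has grown by (√(30.00/28.01))^35 = (30.00/28.01)^(35/2).
= 1.07105^(35/2) = 3.324.

3.324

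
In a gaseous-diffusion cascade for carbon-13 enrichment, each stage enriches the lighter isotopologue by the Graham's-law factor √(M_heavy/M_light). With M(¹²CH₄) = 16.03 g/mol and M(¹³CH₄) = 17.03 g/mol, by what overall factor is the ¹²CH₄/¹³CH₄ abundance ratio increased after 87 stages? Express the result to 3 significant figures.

13.9

After 87 stages the ratio has grown by (√(17.03/16.03))^87 = (17.03/16.03)^(87/2).
= 1.06238^(87/2) = 13.9.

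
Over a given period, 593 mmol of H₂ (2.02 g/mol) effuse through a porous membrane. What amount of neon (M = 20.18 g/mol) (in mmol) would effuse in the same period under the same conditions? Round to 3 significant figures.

Using Graham's law: rate_Ne/rate_H₂ = √(M_H₂/M_Ne) = √(2.02/20.18) = √0.1001 = 0.3164.
So the amount for Ne is 593 × 0.3164 = 188 mmol.

188 mmol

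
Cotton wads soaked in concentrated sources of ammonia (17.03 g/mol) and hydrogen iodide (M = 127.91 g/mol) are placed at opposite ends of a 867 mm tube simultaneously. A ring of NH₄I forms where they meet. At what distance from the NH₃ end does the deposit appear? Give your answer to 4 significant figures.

635.2 mm

Graham's law gives d_NH₃/d_HI = rate_NH₃/rate_HI = √(M_HI/M_NH₃) = √(127.91/17.03) = 2.741.
With d_NH₃ + d_HI = 867 mm, d_HI = 867/(1 + 2.741) = 231.8 mm.
d_NH₃ = 867 − 231.8 = 635.2 mm.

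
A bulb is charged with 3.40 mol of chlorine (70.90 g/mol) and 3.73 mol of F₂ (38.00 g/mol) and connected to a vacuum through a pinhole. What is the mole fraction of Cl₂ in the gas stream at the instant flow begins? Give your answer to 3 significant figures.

The effusion rate of species i is ∝ p_i/√M_i ∝ n_i/√M_i.
So x_Cl₂ in the escaping gas = (n_Cl₂/√M_Cl₂) / Σ(n_i/√M_i)
= (3.40/√70.90) / (3.40/√70.90 + 3.73/√38.00) = 0.4038/(0.4038 + 0.6051) = 0.400.

0.400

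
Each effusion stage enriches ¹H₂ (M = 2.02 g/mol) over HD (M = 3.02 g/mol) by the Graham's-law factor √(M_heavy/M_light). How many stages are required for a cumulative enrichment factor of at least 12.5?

13

Per stage α = (3.02/2.02)^(1/2) = 1.49505^0.5, giving ln α = 0.2011.
Need α^N ≥ 12.5 ⇒ N ≥ ln(12.5) / ln α = 2.526 / 0.2011 = 12.56.
Rounding up, N = 13 stages.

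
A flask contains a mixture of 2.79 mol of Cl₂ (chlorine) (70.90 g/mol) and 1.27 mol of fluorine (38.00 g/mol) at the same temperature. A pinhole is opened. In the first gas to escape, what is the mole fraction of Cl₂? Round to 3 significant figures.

Rate_i ∝ x_i/√M_i (Graham's law weighted by mole fraction), so the effusate composition follows n_i/√M_i.
x_Cl₂(eff) = (n_Cl₂/√M_Cl₂) / (n_Cl₂/√M_Cl₂ + n_F₂/√M_F₂)
= (2.79/√70.90) / (2.79/√70.90 + 1.27/√38.00) = 0.3313/(0.3313 + 0.2060) = 0.617.

0.617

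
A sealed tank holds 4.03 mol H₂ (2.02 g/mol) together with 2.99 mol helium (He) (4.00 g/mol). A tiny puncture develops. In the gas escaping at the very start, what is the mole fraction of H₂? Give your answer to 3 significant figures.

0.655

Each component's effusion rate ∝ (its partial pressure)·(1/√M) ∝ n_i/√M_i.
Mole fraction of H₂ in the effusate = (n_H₂/√M_H₂) / (n_H₂/√M_H₂ + n_He/√M_He)
= (4.03/√2.02) / (4.03/√2.02 + 2.99/√4.00) = 2.835/(2.835 + 1.495) = 0.655.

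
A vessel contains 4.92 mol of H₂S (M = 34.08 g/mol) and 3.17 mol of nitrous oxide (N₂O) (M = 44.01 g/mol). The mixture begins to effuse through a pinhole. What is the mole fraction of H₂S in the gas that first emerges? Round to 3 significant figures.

0.638

Effusion rate of each component ∝ n_i/√M_i (partial pressure × 1/√M).
x_H₂S(eff) = (n_H₂S/√M_H₂S) / (n_H₂S/√M_H₂S + n_N₂O/√M_N₂O)
= (4.92/√34.08) / (4.92/√34.08 + 3.17/√44.01) = 0.8428/(0.8428 + 0.4778) = 0.638.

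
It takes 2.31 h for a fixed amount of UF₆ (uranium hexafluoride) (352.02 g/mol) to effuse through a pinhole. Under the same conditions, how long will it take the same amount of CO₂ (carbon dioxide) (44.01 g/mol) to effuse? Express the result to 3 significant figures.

Graham's law gives t_CO₂/t_UF₆ = √(M_CO₂/M_UF₆) = √(44.01/352.02) = √0.1250 = 0.3536.
So the time for CO₂ is 2.31 × 0.3536 = 0.817 h.

0.817 h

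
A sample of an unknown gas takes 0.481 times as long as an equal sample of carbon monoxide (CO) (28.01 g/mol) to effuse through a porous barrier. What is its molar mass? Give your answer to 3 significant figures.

6.48 g/mol

By Graham's law, t_X/t_CO = √(M_X/M_CO).
0.481 = √(M_X/28.01)
M_X = 28.01 × 0.481² = 28.01 × 0.2314 = 6.48 g/mol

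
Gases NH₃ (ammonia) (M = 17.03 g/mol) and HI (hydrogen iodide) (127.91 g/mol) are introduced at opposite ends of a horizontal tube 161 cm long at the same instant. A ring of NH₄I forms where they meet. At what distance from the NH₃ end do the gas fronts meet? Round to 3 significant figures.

118 cm

Distances travelled in equal time are proportional to diffusion rates, so d_NH₃/d_HI = √(M_HI/M_NH₃) = √(127.91/17.03) = 2.741.
With d_NH₃ + d_HI = 161 cm, d_HI = 161/(1 + 2.741) = 43.04 cm.
d_NH₃ = 161 − 43.04 = 118 cm.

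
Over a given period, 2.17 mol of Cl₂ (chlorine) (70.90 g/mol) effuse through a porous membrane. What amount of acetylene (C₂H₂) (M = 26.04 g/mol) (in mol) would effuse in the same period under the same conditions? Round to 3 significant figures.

Using Graham's law: rate_C₂H₂/rate_Cl₂ = √(M_Cl₂/M_C₂H₂) = √(70.90/26.04) = √2.723 = 1.650.
So the amount for C₂H₂ is 2.17 × 1.650 = 3.58 mol.

3.58 mol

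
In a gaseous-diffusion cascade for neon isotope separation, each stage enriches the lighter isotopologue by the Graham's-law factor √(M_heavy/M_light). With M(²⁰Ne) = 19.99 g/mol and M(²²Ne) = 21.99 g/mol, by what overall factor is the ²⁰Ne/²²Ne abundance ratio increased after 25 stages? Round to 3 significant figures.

3.29

The single-stage factor is √(M_heavy/M_light), so 25 stages give [√(21.99/19.99)]^25 = (21.99/19.99)^(25/2).
= 1.10005^(25/2) = 3.29.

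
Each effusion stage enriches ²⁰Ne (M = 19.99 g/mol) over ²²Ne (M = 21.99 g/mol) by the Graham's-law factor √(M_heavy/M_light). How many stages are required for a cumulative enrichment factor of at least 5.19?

Per stage α = (21.99/19.99)^(1/2) = 1.10005^0.5, giving ln α = 0.04768.
Need α^N ≥ 5.19 ⇒ N ≥ ln(5.19) / ln α = 1.647 / 0.04768 = 34.54.
Rounding up, N = 35 stages.

35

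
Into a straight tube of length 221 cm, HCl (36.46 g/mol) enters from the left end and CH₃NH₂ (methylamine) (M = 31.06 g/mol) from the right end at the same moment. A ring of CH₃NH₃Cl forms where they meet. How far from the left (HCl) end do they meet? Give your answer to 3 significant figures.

The fronts meet when d_HCl + d_CH₃NH₂ = L with d_HCl/d_CH₃NH₂ = √(M_CH₃NH₂/M_HCl) (Graham's law). Here √(M_CH₃NH₂/M_HCl) = √(31.06/36.46) = 0.9230.
With d_HCl + d_CH₃NH₂ = 221 cm, d_CH₃NH₂ = 221/(1 + 0.9230) = 114.9 cm.
d_HCl = 221 − 114.9 = 106 cm.

106 cm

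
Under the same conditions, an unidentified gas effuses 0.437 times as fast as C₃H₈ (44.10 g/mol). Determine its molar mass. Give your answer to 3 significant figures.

231 g/mol

Since effusion rate ∝ 1/√M, rate_X/rate_C₃H₈ = √(M_C₃H₈/M_X).
0.437 = √(44.10/M_X)
M_X = 44.10 / 0.437² = 44.10 / 0.1910 = 231 g/mol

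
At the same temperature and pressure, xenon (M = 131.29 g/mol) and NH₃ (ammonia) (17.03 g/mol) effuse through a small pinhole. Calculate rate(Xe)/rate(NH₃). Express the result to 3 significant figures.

Using Graham's law: rate_Xe/rate_NH₃ = √(M_NH₃/M_Xe) = √(17.03/131.29) = √0.1297 = 0.360.

0.360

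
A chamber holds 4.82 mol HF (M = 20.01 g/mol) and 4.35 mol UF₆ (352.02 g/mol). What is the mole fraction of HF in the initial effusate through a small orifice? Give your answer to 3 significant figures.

0.823

Each component's effusion rate ∝ (its partial pressure)·(1/√M) ∝ n_i/√M_i.
x_HF(eff) = (n_HF/√M_HF) / (n_HF/√M_HF + n_UF₆/√M_UF₆)
= (4.82/√20.01) / (4.82/√20.01 + 4.35/√352.02) = 1.078/(1.078 + 0.2318) = 0.823.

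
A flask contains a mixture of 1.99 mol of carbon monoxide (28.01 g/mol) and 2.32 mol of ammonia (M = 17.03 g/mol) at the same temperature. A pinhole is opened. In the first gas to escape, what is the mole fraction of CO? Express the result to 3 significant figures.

0.401

Rate_i ∝ x_i/√M_i (Graham's law weighted by mole fraction), so the effusate composition follows n_i/√M_i.
x_CO(eff) = (n_CO/√M_CO) / (n_CO/√M_CO + n_NH₃/√M_NH₃)
= (1.99/√28.01) / (1.99/√28.01 + 2.32/√17.03) = 0.3760/(0.3760 + 0.5622) = 0.401.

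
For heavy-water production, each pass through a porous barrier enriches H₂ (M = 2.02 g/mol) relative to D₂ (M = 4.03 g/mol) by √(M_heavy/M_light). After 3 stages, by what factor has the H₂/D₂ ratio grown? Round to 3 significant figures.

The single-stage factor is √(M_heavy/M_light), so 3 stages give [√(4.03/2.02)]^3 = (4.03/2.02)^(3/2).
= 1.99505^(3/2) = 2.82.

2.82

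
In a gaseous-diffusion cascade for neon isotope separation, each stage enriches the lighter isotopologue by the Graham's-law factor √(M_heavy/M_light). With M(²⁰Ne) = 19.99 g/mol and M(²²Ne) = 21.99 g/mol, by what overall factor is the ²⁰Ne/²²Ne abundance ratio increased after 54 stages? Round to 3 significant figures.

The single-stage factor is √(M_heavy/M_light), so 54 stages give [√(21.99/19.99)]^54 = (21.99/19.99)^(54/2).
= 1.10005^27 = 13.1.

13.1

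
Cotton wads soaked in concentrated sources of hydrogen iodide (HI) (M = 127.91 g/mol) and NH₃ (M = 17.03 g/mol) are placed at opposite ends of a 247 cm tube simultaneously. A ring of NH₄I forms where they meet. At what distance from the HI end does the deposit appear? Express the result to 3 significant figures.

Graham's law gives d_HI/d_NH₃ = rate_HI/rate_NH₃ = √(M_NH₃/M_HI) = √(17.03/127.91) = 0.3649.
With d_HI + d_NH₃ = 247 cm, d_NH₃ = 247/(1 + 0.3649) = 181.0 cm.
d_HI = 247 − 181.0 = 66.0 cm.

66.0 cm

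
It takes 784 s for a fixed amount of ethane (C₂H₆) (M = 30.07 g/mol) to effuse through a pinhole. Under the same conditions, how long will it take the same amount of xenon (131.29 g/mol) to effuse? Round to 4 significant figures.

Using Graham's law: t_Xe/t_C₂H₆ = √(M_Xe/M_C₂H₆) = √(131.29/30.07) = √4.366 = 2.090.
So the time for Xe is 784 × 2.090 = 1638 s.

1638 s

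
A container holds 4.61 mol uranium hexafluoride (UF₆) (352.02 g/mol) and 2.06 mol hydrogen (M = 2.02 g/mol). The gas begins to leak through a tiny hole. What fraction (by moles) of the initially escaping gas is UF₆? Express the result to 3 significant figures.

Rate_i ∝ x_i/√M_i (Graham's law weighted by mole fraction), so the effusate composition follows n_i/√M_i.
x_UF₆(eff) = (n_UF₆/√M_UF₆) / (n_UF₆/√M_UF₆ + n_H₂/√M_H₂)
= (4.61/√352.02) / (4.61/√352.02 + 2.06/√2.02) = 0.2457/(0.2457 + 1.449) = 0.145.

0.145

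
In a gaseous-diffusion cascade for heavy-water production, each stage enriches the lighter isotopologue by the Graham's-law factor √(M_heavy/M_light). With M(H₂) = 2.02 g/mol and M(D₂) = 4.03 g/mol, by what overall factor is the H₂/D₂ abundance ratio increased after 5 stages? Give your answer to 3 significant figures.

5.62

After 5 stages the ratio has grown by (√(4.03/2.02))^5 = (4.03/2.02)^(5/2).
= 1.99505^(5/2) = 5.62.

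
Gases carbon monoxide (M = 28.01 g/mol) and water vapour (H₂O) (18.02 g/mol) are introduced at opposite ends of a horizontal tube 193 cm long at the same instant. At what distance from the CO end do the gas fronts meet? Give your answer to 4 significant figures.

In equal time, each gas travels a distance ∝ its rate ∝ 1/√M, so d_CO/d_H₂O = √(M_H₂O/M_CO) = √(18.02/28.01) = 0.8021.
With d_CO + d_H₂O = 193 cm, d_H₂O = 193/(1 + 0.8021) = 107.1 cm.
d_CO = 193 − 107.1 = 85.90 cm.

85.90 cm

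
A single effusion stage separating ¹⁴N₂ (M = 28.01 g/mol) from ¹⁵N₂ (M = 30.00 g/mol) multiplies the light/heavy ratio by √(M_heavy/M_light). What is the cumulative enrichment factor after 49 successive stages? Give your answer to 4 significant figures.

Each stage multiplies the ratio by α = √(30.00/28.01), so after 49 stages the overall factor is α^49 = (30.00/28.01)^(49/2).
= 1.07105^(49/2) = 5.374.

5.374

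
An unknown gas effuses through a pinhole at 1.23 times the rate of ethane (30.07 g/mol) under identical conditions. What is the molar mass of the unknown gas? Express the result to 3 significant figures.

19.9 g/mol

From Graham's law, rate_X/rate_C₂H₆ = √(M_C₂H₆/M_X).
1.23 = √(30.07/M_X)
M_X = 30.07 / 1.23² = 30.07 / 1.513 = 19.9 g/mol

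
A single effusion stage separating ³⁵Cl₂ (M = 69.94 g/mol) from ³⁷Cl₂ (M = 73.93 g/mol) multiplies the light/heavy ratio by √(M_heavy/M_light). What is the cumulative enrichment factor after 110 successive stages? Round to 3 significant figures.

Overall factor = α^110 with α = √(73.93/69.94), i.e. (73.93/69.94)^(110/2).
= 1.05705^55 = 21.1.

21.1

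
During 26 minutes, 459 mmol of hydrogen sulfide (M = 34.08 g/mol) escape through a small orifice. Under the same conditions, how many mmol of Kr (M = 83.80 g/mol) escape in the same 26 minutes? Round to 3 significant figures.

293 mmol

Using Graham's law: rate_Kr/rate_H₂S = √(M_H₂S/M_Kr) = √(34.08/83.80) = √0.4067 = 0.6377.
So the amount for Kr is 459 × 0.6377 = 293 mmol.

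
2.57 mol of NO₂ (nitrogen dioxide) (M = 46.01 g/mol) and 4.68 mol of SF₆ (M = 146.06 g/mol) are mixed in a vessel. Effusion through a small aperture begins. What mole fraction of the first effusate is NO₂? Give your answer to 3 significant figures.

0.495

Each component's effusion rate ∝ (its partial pressure)·(1/√M) ∝ n_i/√M_i.
Mole fraction of NO₂ in the effusate = (n_NO₂/√M_NO₂) / (n_NO₂/√M_NO₂ + n_SF₆/√M_SF₆)
= (2.57/√46.01) / (2.57/√46.01 + 4.68/√146.06) = 0.3789/(0.3789 + 0.3872) = 0.495.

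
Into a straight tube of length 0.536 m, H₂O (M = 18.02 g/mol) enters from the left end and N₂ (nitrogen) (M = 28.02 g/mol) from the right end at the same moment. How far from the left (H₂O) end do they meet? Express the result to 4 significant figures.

0.2975 m

Graham's law gives d_H₂O/d_N₂ = rate_H₂O/rate_N₂ = √(M_N₂/M_H₂O) = √(28.02/18.02) = 1.247.
With d_H₂O + d_N₂ = 0.536 m, d_N₂ = 0.536/(1 + 1.247) = 0.2385 m.
d_H₂O = 0.536 − 0.2385 = 0.2975 m.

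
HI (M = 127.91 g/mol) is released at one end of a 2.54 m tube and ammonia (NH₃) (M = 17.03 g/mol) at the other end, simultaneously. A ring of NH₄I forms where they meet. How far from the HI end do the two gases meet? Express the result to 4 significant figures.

Distances travelled in equal time are proportional to diffusion rates, so d_HI/d_NH₃ = √(M_NH₃/M_HI) = √(17.03/127.91) = 0.3649.
With d_HI + d_NH₃ = 2.54 m, d_NH₃ = 2.54/(1 + 0.3649) = 1.861 m.
d_HI = 2.54 − 1.861 = 0.6790 m.

0.6790 m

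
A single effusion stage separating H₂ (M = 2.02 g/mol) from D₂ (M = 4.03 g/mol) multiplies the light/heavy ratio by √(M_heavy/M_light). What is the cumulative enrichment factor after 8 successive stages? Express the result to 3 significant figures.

Overall factor = α^8 with α = √(4.03/2.02), i.e. (4.03/2.02)^(8/2).
= 1.99505^4 = 15.8.

15.8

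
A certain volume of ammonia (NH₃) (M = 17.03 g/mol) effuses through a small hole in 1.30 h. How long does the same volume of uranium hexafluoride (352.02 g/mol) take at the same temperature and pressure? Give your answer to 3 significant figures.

5.91 h

By Graham's law, t_UF₆/t_NH₃ = √(M_UF₆/M_NH₃) = √(352.02/17.03) = √20.67 = 4.546.
So the time for UF₆ is 1.30 × 4.546 = 5.91 h.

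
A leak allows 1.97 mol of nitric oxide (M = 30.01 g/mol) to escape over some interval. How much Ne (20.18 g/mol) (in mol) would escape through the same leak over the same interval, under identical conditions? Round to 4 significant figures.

2.402 mol

Since effusion rate ∝ 1/√M, rate_Ne/rate_NO = √(M_NO/M_Ne) = √(30.01/20.18) = √1.487 = 1.219.
So the amount for Ne is 1.97 × 1.219 = 2.402 mol.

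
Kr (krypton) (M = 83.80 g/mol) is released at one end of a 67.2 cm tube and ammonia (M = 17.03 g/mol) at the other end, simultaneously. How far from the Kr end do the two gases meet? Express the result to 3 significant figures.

20.9 cm

Distances travelled in equal time are proportional to diffusion rates, so d_Kr/d_NH₃ = √(M_NH₃/M_Kr) = √(17.03/83.80) = 0.4508.
With d_Kr + d_NH₃ = 67.2 cm, d_NH₃ = 67.2/(1 + 0.4508) = 46.32 cm.
d_Kr = 67.2 − 46.32 = 20.9 cm.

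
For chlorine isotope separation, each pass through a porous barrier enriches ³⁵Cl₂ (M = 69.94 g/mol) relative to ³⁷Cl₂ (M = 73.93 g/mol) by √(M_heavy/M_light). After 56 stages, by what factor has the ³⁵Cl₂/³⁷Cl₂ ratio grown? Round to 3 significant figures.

Overall factor = α^56 with α = √(73.93/69.94), i.e. (73.93/69.94)^(56/2).
= 1.05705^28 = 4.73.

4.73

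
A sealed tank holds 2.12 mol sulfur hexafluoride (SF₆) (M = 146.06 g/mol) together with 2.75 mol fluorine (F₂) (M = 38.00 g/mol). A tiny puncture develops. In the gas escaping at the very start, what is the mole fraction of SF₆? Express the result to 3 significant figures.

0.282

Effusion rate of each component ∝ n_i/√M_i (partial pressure × 1/√M).
x_SF₆(eff) = (n_SF₆/√M_SF₆) / (n_SF₆/√M_SF₆ + n_F₂/√M_F₂)
= (2.12/√146.06) / (2.12/√146.06 + 2.75/√38.00) = 0.1754/(0.1754 + 0.4461) = 0.282.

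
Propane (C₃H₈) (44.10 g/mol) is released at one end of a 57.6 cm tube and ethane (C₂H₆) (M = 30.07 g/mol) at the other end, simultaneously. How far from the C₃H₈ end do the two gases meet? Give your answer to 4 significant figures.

26.05 cm

In equal time, each gas travels a distance ∝ its rate ∝ 1/√M, so d_C₃H₈/d_C₂H₆ = √(M_C₂H₆/M_C₃H₈) = √(30.07/44.10) = 0.8257.
With d_C₃H₈ + d_C₂H₆ = 57.6 cm, d_C₂H₆ = 57.6/(1 + 0.8257) = 31.55 cm.
d_C₃H₈ = 57.6 − 31.55 = 26.05 cm.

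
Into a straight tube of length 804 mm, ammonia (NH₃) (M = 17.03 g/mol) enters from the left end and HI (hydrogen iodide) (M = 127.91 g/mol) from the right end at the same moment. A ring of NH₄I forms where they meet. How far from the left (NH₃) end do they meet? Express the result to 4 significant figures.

Distances travelled in equal time are proportional to diffusion rates, so d_NH₃/d_HI = √(M_HI/M_NH₃) = √(127.91/17.03) = 2.741.
With d_NH₃ + d_HI = 804 mm, d_HI = 804/(1 + 2.741) = 214.9 mm.
d_NH₃ = 804 − 214.9 = 589.1 mm.

589.1 mm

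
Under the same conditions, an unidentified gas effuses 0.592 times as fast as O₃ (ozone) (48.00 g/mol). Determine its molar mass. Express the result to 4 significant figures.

137.0 g/mol

Since effusion rate ∝ 1/√M, rate_X/rate_O₃ = √(M_O₃/M_X).
0.592 = √(48.00/M_X)
M_X = 48.00 / 0.592² = 48.00 / 0.3505 = 137.0 g/mol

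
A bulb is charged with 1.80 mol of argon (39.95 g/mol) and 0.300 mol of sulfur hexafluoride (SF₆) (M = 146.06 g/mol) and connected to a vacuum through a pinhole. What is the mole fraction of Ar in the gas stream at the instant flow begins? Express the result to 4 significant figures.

0.9198

Effusion rate of each component ∝ n_i/√M_i (partial pressure × 1/√M).
Mole fraction of Ar in the effusate = (n_Ar/√M_Ar) / (n_Ar/√M_Ar + n_SF₆/√M_SF₆)
= (1.80/√39.95) / (1.80/√39.95 + 0.300/√146.06) = 0.2848/(0.2848 + 0.02482) = 0.9198.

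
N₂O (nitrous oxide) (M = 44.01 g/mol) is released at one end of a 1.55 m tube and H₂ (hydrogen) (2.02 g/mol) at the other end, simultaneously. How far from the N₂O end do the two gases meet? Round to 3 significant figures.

0.273 m

Graham's law gives d_N₂O/d_H₂ = rate_N₂O/rate_H₂ = √(M_H₂/M_N₂O) = √(2.02/44.01) = 0.2142.
With d_N₂O + d_H₂ = 1.55 m, d_H₂ = 1.55/(1 + 0.2142) = 1.277 m.
d_N₂O = 1.55 − 1.277 = 0.273 m.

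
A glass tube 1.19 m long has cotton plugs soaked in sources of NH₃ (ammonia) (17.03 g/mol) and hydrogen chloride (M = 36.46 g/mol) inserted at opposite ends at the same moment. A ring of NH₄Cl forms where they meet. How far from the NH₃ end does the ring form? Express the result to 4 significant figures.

0.7069 m

The fronts meet when d_NH₃ + d_HCl = L with d_NH₃/d_HCl = √(M_HCl/M_NH₃) (Graham's law). Here √(M_HCl/M_NH₃) = √(36.46/17.03) = 1.463.
With d_NH₃ + d_HCl = 1.19 m, d_HCl = 1.19/(1 + 1.463) = 0.4831 m.
d_NH₃ = 1.19 − 0.4831 = 0.7069 m.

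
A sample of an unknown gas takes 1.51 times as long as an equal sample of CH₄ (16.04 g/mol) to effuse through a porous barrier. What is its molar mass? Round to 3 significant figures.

Graham's law gives t_X/t_CH₄ = √(M_X/M_CH₄).
1.51 = √(M_X/16.04)
M_X = 16.04 × 1.51² = 16.04 × 2.280 = 36.6 g/mol

36.6 g/mol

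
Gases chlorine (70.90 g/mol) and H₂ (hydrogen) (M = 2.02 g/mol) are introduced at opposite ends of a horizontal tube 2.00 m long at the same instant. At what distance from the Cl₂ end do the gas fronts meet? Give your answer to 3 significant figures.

In equal time, each gas travels a distance ∝ its rate ∝ 1/√M, so d_Cl₂/d_H₂ = √(M_H₂/M_Cl₂) = √(2.02/70.90) = 0.1688.
With d_Cl₂ + d_H₂ = 2.00 m, d_H₂ = 2.00/(1 + 0.1688) = 1.711 m.
d_Cl₂ = 2.00 − 1.711 = 0.289 m.

0.289 m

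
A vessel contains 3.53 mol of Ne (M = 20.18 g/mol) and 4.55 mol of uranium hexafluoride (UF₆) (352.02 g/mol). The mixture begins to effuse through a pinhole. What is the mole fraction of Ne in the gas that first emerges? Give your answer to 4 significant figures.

Rate_i ∝ x_i/√M_i (Graham's law weighted by mole fraction), so the effusate composition follows n_i/√M_i.
So x_Ne in the escaping gas = (n_Ne/√M_Ne) / Σ(n_i/√M_i)
= (3.53/√20.18) / (3.53/√20.18 + 4.55/√352.02) = 0.7858/(0.7858 + 0.2425) = 0.7642.

0.7642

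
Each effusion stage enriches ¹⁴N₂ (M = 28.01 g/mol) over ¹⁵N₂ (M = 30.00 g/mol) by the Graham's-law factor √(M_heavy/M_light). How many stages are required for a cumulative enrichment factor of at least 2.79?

Per stage α = (30.00/28.01)^(1/2) = 1.07105^0.5, giving ln α = 0.03432.
Need α^N ≥ 2.79 ⇒ N ≥ ln(2.79) / ln α = 1.026 / 0.03432 = 29.90.
Rounding up, N = 30 stages.

30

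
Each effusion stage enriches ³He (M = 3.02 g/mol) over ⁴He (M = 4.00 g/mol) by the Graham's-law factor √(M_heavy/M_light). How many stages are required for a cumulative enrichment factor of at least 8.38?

16

With α = √(4.00/3.02) per stage, ln α = ½ ln(1.32450) = 0.1405.
Need α^N ≥ 8.38 ⇒ N ≥ ln(8.38) / ln α = 2.126 / 0.1405 = 15.13.
So at least 16 stages are needed.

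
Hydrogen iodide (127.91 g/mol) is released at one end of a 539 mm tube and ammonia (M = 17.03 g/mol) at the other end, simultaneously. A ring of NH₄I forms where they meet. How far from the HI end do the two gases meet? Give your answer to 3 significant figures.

The fronts meet when d_HI + d_NH₃ = L with d_HI/d_NH₃ = √(M_NH₃/M_HI) (Graham's law). Here √(M_NH₃/M_HI) = √(17.03/127.91) = 0.3649.
With d_HI + d_NH₃ = 539 mm, d_NH₃ = 539/(1 + 0.3649) = 394.9 mm.
d_HI = 539 − 394.9 = 144 mm.

144 mm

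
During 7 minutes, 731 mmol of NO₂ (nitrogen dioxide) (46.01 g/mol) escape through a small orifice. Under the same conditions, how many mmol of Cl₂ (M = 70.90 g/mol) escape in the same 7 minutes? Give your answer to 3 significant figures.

589 mmol

By Graham's law, rate_Cl₂/rate_NO₂ = √(M_NO₂/M_Cl₂) = √(46.01/70.90) = √0.6489 = 0.8056.
So the amount for Cl₂ is 731 × 0.8056 = 589 mmol.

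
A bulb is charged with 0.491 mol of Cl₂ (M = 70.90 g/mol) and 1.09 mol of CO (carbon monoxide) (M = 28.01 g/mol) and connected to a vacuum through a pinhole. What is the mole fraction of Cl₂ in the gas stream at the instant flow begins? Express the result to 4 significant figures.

Rate_i ∝ x_i/√M_i (Graham's law weighted by mole fraction), so the effusate composition follows n_i/√M_i.
Mole fraction of Cl₂ in the effusate = (n_Cl₂/√M_Cl₂) / (n_Cl₂/√M_Cl₂ + n_CO/√M_CO)
= (0.491/√70.90) / (0.491/√70.90 + 1.09/√28.01) = 0.05831/(0.05831 + 0.2060) = 0.2207.

0.2207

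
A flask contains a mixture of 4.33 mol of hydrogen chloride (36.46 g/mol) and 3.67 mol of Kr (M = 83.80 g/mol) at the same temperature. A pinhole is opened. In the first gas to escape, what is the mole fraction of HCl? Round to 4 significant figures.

The effusion rate of species i is ∝ p_i/√M_i ∝ n_i/√M_i.
Mole fraction of HCl in the effusate = (n_HCl/√M_HCl) / (n_HCl/√M_HCl + n_Kr/√M_Kr)
= (4.33/√36.46) / (4.33/√36.46 + 3.67/√83.80) = 0.7171/(0.7171 + 0.4009) = 0.6414.

0.6414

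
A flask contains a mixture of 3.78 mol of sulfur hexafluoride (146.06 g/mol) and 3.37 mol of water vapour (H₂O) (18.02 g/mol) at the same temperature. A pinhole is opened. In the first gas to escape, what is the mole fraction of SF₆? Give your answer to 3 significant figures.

0.283

Rate_i ∝ x_i/√M_i (Graham's law weighted by mole fraction), so the effusate composition follows n_i/√M_i.
x_SF₆(eff) = (n_SF₆/√M_SF₆) / (n_SF₆/√M_SF₆ + n_H₂O/√M_H₂O)
= (3.78/√146.06) / (3.78/√146.06 + 3.37/√18.02) = 0.3128/(0.3128 + 0.7939) = 0.283.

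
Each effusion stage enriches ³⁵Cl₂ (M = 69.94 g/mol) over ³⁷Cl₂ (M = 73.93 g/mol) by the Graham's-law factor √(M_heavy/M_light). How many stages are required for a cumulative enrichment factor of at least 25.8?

Single-stage factor α = √(73.93/69.94), so ln α = ½ ln(1.05705) = 0.02774.
Need α^N ≥ 25.8 ⇒ N ≥ ln(25.8) / ln α = 3.250 / 0.02774 = 117.17.
Minimum whole number of stages: N = 118.

118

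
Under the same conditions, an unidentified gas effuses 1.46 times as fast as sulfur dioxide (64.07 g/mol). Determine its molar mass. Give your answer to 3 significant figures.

Since effusion rate ∝ 1/√M, rate_X/rate_SO₂ = √(M_SO₂/M_X).
1.46 = √(64.07/M_X)
M_X = 64.07 / 1.46² = 64.07 / 2.132 = 30.1 g/mol

30.1 g/mol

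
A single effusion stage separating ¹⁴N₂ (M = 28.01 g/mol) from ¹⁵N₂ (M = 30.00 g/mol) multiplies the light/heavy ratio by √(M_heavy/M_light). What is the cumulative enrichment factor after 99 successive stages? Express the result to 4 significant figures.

Each stage multiplies the ratio by α = √(30.00/28.01), so after 99 stages the overall factor is α^99 = (30.00/28.01)^(99/2).
= 1.07105^(99/2) = 29.89.

29.89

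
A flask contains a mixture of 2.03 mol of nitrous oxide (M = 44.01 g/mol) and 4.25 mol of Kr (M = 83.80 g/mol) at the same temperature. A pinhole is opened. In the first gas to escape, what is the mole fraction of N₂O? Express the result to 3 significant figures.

Rate_i ∝ x_i/√M_i (Graham's law weighted by mole fraction), so the effusate composition follows n_i/√M_i.
Mole fraction of N₂O in the effusate = (n_N₂O/√M_N₂O) / (n_N₂O/√M_N₂O + n_Kr/√M_Kr)
= (2.03/√44.01) / (2.03/√44.01 + 4.25/√83.80) = 0.3060/(0.3060 + 0.4643) = 0.397.

0.397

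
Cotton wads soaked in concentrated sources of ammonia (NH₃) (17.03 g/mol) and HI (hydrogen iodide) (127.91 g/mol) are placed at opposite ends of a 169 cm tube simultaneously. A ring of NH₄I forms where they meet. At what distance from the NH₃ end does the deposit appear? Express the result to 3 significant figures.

124 cm

Distances travelled in equal time are proportional to diffusion rates, so d_NH₃/d_HI = √(M_HI/M_NH₃) = √(127.91/17.03) = 2.741.
With d_NH₃ + d_HI = 169 cm, d_HI = 169/(1 + 2.741) = 45.18 cm.
d_NH₃ = 169 − 45.18 = 124 cm.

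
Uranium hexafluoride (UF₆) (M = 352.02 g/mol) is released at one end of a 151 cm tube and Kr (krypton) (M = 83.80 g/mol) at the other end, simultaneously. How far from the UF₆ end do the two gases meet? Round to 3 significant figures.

49.5 cm

The fronts meet when d_UF₆ + d_Kr = L with d_UF₆/d_Kr = √(M_Kr/M_UF₆) (Graham's law). Here √(M_Kr/M_UF₆) = √(83.80/352.02) = 0.4879.
With d_UF₆ + d_Kr = 151 cm, d_Kr = 151/(1 + 0.4879) = 101.5 cm.
d_UF₆ = 151 − 101.5 = 49.5 cm.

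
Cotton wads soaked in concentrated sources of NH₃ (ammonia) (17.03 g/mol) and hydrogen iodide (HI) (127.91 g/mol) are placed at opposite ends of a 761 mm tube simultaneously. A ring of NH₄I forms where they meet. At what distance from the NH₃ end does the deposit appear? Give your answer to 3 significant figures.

558 mm

The fronts meet when d_NH₃ + d_HI = L with d_NH₃/d_HI = √(M_HI/M_NH₃) (Graham's law). Here √(M_HI/M_NH₃) = √(127.91/17.03) = 2.741.
With d_NH₃ + d_HI = 761 mm, d_HI = 761/(1 + 2.741) = 203.4 mm.
d_NH₃ = 761 − 203.4 = 558 mm.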